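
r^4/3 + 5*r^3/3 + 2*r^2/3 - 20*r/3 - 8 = (r/3 + 1)*(r - 2)*(r + 2)^2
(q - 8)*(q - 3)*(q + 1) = q^3 - 10*q^2 + 13*q + 24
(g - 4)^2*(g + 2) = g^3 - 6*g^2 + 32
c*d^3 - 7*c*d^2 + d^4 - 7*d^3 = d^2*(c + d)*(d - 7)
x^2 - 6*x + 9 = (x - 3)^2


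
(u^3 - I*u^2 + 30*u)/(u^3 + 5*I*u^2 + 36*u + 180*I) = u/(u + 6*I)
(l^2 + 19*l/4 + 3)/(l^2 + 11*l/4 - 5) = (4*l + 3)/(4*l - 5)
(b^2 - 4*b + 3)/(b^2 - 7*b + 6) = (b - 3)/(b - 6)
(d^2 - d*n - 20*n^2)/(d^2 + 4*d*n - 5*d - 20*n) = (d - 5*n)/(d - 5)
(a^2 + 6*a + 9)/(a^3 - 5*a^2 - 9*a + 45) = (a + 3)/(a^2 - 8*a + 15)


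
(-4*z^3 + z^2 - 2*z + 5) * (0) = 0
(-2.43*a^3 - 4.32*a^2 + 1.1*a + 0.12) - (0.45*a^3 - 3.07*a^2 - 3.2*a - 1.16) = -2.88*a^3 - 1.25*a^2 + 4.3*a + 1.28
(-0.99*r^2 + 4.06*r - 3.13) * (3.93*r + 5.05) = -3.8907*r^3 + 10.9563*r^2 + 8.2021*r - 15.8065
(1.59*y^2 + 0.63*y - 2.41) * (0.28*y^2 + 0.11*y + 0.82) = 0.4452*y^4 + 0.3513*y^3 + 0.6983*y^2 + 0.2515*y - 1.9762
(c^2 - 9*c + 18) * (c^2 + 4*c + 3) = c^4 - 5*c^3 - 15*c^2 + 45*c + 54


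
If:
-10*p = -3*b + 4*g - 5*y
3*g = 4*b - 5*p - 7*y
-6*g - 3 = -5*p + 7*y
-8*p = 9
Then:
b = -7467/2360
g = -627/1180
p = -9/8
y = -1833/2360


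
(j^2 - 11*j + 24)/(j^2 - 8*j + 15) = (j - 8)/(j - 5)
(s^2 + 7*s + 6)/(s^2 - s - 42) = (s + 1)/(s - 7)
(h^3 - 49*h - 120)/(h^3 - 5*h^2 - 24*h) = (h + 5)/h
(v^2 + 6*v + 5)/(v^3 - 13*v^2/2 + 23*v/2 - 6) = 2*(v^2 + 6*v + 5)/(2*v^3 - 13*v^2 + 23*v - 12)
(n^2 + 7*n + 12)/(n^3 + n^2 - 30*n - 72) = 1/(n - 6)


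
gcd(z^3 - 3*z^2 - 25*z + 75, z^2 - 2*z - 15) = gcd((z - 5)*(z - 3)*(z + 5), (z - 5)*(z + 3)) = z - 5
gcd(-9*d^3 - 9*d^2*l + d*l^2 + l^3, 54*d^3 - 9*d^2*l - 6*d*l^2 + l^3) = 9*d^2 - l^2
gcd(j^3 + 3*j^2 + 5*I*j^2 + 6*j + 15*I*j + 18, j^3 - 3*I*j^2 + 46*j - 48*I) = j^2 + 5*I*j + 6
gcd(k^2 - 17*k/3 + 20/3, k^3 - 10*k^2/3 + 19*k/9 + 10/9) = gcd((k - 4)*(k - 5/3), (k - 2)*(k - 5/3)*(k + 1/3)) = k - 5/3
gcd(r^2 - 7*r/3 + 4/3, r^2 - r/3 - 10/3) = 1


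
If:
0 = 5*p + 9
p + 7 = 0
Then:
No Solution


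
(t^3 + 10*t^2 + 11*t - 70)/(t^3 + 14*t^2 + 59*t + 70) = (t - 2)/(t + 2)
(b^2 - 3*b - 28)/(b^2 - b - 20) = (b - 7)/(b - 5)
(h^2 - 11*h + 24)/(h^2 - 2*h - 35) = (-h^2 + 11*h - 24)/(-h^2 + 2*h + 35)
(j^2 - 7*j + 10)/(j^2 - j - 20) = (j - 2)/(j + 4)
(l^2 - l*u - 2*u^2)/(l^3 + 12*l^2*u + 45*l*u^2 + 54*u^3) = (l^2 - l*u - 2*u^2)/(l^3 + 12*l^2*u + 45*l*u^2 + 54*u^3)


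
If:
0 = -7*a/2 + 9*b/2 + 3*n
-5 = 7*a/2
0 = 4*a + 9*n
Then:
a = -10/7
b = -290/189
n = 40/63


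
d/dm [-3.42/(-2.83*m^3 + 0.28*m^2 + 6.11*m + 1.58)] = (-29.0358*m^2 + 1.9152*m + 20.8962)/(-2.83*m^3 + 0.28*m^2 + 6.11*m + 1.58)^2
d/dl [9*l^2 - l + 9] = 18*l - 1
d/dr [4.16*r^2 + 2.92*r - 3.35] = 8.32*r + 2.92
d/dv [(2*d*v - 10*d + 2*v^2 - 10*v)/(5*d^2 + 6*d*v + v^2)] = 10*(d + 1)/(25*d^2 + 10*d*v + v^2)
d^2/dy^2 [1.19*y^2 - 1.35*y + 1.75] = 2.38000000000000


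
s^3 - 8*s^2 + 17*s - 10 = (s - 5)*(s - 2)*(s - 1)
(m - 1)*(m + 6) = m^2 + 5*m - 6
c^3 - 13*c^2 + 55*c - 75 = (c - 5)^2*(c - 3)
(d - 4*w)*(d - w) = d^2 - 5*d*w + 4*w^2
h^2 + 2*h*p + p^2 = (h + p)^2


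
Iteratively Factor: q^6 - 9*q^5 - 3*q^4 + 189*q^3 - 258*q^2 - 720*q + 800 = (q - 4)*(q^5 - 5*q^4 - 23*q^3 + 97*q^2 + 130*q - 200) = (q - 4)*(q + 2)*(q^4 - 7*q^3 - 9*q^2 + 115*q - 100) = (q - 5)*(q - 4)*(q + 2)*(q^3 - 2*q^2 - 19*q + 20) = (q - 5)*(q - 4)*(q + 2)*(q + 4)*(q^2 - 6*q + 5) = (q - 5)*(q - 4)*(q - 1)*(q + 2)*(q + 4)*(q - 5)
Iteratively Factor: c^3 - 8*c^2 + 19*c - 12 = (c - 4)*(c^2 - 4*c + 3) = (c - 4)*(c - 3)*(c - 1)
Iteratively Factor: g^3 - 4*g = (g - 2)*(g^2 + 2*g) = g*(g - 2)*(g + 2)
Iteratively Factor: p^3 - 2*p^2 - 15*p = (p)*(p^2 - 2*p - 15) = p*(p + 3)*(p - 5)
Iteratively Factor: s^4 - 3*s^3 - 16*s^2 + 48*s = (s - 3)*(s^3 - 16*s) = s*(s - 3)*(s^2 - 16) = s*(s - 4)*(s - 3)*(s + 4)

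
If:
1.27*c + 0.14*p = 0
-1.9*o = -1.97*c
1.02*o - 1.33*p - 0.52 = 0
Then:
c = 0.04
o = 0.04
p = -0.36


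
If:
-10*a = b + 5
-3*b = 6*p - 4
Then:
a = p/5 - 19/30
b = 4/3 - 2*p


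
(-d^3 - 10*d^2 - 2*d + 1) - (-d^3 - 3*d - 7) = -10*d^2 + d + 8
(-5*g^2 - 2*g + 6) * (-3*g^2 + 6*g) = 15*g^4 - 24*g^3 - 30*g^2 + 36*g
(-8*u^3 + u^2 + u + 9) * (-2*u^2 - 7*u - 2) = 16*u^5 + 54*u^4 + 7*u^3 - 27*u^2 - 65*u - 18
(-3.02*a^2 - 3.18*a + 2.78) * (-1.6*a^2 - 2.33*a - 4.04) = 4.832*a^4 + 12.1246*a^3 + 15.1622*a^2 + 6.3698*a - 11.2312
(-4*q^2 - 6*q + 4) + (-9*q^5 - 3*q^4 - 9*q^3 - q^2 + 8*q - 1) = -9*q^5 - 3*q^4 - 9*q^3 - 5*q^2 + 2*q + 3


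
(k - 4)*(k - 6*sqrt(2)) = k^2 - 6*sqrt(2)*k - 4*k + 24*sqrt(2)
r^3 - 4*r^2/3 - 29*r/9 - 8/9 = (r - 8/3)*(r + 1/3)*(r + 1)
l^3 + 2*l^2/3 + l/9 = l*(l + 1/3)^2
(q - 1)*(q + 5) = q^2 + 4*q - 5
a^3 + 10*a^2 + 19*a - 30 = (a - 1)*(a + 5)*(a + 6)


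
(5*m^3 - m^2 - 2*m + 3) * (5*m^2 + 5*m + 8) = 25*m^5 + 20*m^4 + 25*m^3 - 3*m^2 - m + 24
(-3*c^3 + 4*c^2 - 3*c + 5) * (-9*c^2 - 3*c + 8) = 27*c^5 - 27*c^4 - 9*c^3 - 4*c^2 - 39*c + 40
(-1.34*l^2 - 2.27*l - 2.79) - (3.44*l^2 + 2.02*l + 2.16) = -4.78*l^2 - 4.29*l - 4.95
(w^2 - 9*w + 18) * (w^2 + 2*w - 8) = w^4 - 7*w^3 - 8*w^2 + 108*w - 144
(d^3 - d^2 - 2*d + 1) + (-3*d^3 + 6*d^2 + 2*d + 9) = -2*d^3 + 5*d^2 + 10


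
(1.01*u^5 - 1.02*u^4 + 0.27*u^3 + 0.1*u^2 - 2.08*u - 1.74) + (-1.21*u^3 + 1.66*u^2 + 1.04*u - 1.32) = 1.01*u^5 - 1.02*u^4 - 0.94*u^3 + 1.76*u^2 - 1.04*u - 3.06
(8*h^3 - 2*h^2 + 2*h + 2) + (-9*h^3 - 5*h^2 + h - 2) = -h^3 - 7*h^2 + 3*h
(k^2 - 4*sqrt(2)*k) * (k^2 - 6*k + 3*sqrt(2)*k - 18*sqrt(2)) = k^4 - 6*k^3 - sqrt(2)*k^3 - 24*k^2 + 6*sqrt(2)*k^2 + 144*k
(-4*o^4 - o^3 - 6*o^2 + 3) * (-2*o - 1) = 8*o^5 + 6*o^4 + 13*o^3 + 6*o^2 - 6*o - 3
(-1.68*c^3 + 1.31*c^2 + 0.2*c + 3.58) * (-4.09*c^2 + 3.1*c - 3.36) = 6.8712*c^5 - 10.5659*c^4 + 8.8878*c^3 - 18.4238*c^2 + 10.426*c - 12.0288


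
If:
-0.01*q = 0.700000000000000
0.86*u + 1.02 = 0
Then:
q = -70.00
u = -1.19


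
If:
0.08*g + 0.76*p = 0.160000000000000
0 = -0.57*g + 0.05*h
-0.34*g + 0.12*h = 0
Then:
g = 0.00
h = 0.00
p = 0.21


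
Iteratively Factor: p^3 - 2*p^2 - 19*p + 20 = (p - 1)*(p^2 - p - 20) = (p - 1)*(p + 4)*(p - 5)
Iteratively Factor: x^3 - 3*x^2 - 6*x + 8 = (x + 2)*(x^2 - 5*x + 4) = (x - 4)*(x + 2)*(x - 1)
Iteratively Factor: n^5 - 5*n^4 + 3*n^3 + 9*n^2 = (n)*(n^4 - 5*n^3 + 3*n^2 + 9*n) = n*(n - 3)*(n^3 - 2*n^2 - 3*n) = n*(n - 3)*(n + 1)*(n^2 - 3*n) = n*(n - 3)^2*(n + 1)*(n)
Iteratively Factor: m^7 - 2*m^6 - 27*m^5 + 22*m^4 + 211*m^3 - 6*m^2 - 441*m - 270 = (m - 5)*(m^6 + 3*m^5 - 12*m^4 - 38*m^3 + 21*m^2 + 99*m + 54) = (m - 5)*(m + 3)*(m^5 - 12*m^3 - 2*m^2 + 27*m + 18) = (m - 5)*(m - 3)*(m + 3)*(m^4 + 3*m^3 - 3*m^2 - 11*m - 6) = (m - 5)*(m - 3)*(m + 1)*(m + 3)*(m^3 + 2*m^2 - 5*m - 6) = (m - 5)*(m - 3)*(m + 1)^2*(m + 3)*(m^2 + m - 6) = (m - 5)*(m - 3)*(m - 2)*(m + 1)^2*(m + 3)*(m + 3)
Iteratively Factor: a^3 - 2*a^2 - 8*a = (a)*(a^2 - 2*a - 8) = a*(a + 2)*(a - 4)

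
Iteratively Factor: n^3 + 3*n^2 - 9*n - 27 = (n - 3)*(n^2 + 6*n + 9) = (n - 3)*(n + 3)*(n + 3)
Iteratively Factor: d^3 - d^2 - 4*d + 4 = (d - 1)*(d^2 - 4) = (d - 2)*(d - 1)*(d + 2)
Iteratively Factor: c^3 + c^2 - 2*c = (c - 1)*(c^2 + 2*c) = c*(c - 1)*(c + 2)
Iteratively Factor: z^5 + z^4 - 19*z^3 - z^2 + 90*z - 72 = (z + 3)*(z^4 - 2*z^3 - 13*z^2 + 38*z - 24) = (z - 1)*(z + 3)*(z^3 - z^2 - 14*z + 24) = (z - 3)*(z - 1)*(z + 3)*(z^2 + 2*z - 8) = (z - 3)*(z - 1)*(z + 3)*(z + 4)*(z - 2)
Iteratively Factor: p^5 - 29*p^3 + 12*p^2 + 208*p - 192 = (p - 3)*(p^4 + 3*p^3 - 20*p^2 - 48*p + 64) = (p - 3)*(p - 1)*(p^3 + 4*p^2 - 16*p - 64) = (p - 4)*(p - 3)*(p - 1)*(p^2 + 8*p + 16) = (p - 4)*(p - 3)*(p - 1)*(p + 4)*(p + 4)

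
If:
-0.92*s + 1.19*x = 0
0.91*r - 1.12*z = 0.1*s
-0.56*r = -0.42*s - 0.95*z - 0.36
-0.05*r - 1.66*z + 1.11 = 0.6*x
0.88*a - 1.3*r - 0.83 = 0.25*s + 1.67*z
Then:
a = 4.38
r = 1.21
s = -1.84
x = -1.42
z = 1.15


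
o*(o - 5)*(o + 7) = o^3 + 2*o^2 - 35*o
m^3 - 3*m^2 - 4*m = m*(m - 4)*(m + 1)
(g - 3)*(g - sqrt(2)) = g^2 - 3*g - sqrt(2)*g + 3*sqrt(2)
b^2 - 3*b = b*(b - 3)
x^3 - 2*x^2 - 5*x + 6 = (x - 3)*(x - 1)*(x + 2)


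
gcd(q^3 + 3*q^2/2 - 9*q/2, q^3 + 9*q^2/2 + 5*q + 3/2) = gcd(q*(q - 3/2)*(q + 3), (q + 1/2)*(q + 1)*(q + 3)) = q + 3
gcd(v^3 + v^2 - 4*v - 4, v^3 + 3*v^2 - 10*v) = v - 2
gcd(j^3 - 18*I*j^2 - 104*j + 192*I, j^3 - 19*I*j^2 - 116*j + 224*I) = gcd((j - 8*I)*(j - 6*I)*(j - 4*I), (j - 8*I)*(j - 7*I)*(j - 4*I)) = j^2 - 12*I*j - 32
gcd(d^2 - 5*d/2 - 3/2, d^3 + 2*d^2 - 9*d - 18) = d - 3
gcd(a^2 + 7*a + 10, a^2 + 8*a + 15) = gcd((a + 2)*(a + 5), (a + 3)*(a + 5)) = a + 5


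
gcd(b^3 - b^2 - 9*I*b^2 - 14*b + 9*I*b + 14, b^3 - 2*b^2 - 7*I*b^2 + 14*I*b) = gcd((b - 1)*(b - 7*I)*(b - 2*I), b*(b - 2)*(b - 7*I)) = b - 7*I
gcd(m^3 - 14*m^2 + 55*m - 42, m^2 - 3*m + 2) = m - 1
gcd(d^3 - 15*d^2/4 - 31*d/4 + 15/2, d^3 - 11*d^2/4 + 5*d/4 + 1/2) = 1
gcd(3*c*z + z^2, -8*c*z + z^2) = z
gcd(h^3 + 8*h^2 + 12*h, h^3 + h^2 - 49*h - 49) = 1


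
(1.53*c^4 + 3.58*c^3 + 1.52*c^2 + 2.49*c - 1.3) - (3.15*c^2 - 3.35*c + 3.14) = 1.53*c^4 + 3.58*c^3 - 1.63*c^2 + 5.84*c - 4.44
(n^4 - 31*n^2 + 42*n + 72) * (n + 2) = n^5 + 2*n^4 - 31*n^3 - 20*n^2 + 156*n + 144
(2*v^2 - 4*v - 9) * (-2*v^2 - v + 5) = -4*v^4 + 6*v^3 + 32*v^2 - 11*v - 45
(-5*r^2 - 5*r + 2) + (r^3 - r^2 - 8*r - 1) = r^3 - 6*r^2 - 13*r + 1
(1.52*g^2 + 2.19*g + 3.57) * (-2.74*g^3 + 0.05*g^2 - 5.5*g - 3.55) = -4.1648*g^5 - 5.9246*g^4 - 18.0323*g^3 - 17.2625*g^2 - 27.4095*g - 12.6735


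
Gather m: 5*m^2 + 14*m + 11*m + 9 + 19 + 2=5*m^2 + 25*m + 30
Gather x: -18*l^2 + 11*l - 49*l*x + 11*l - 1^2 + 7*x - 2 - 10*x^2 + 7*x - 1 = -18*l^2 + 22*l - 10*x^2 + x*(14 - 49*l) - 4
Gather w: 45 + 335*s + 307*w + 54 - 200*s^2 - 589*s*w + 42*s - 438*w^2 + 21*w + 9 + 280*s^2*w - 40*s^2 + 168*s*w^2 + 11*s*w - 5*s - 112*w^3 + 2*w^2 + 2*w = -240*s^2 + 372*s - 112*w^3 + w^2*(168*s - 436) + w*(280*s^2 - 578*s + 330) + 108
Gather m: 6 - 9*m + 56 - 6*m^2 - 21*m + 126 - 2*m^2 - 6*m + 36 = -8*m^2 - 36*m + 224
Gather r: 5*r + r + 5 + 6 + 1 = 6*r + 12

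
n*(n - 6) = n^2 - 6*n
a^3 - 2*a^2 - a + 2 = (a - 2)*(a - 1)*(a + 1)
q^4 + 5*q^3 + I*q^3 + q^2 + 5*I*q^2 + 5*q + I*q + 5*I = (q + 5)*(q - I)*(q + I)^2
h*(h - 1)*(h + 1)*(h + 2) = h^4 + 2*h^3 - h^2 - 2*h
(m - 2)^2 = m^2 - 4*m + 4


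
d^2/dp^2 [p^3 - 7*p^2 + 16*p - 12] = 6*p - 14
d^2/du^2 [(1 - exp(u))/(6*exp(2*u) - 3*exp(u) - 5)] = (-36*exp(4*u) + 126*exp(3*u) - 234*exp(2*u) + 144*exp(u) - 40)*exp(u)/(216*exp(6*u) - 324*exp(5*u) - 378*exp(4*u) + 513*exp(3*u) + 315*exp(2*u) - 225*exp(u) - 125)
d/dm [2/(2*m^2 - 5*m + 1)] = 2*(5 - 4*m)/(2*m^2 - 5*m + 1)^2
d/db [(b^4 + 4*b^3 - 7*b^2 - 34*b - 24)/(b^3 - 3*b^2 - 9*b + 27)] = (b^4 - 41*b^2 - 142*b - 126)/(b^4 - 18*b^2 + 81)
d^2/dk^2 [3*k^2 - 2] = 6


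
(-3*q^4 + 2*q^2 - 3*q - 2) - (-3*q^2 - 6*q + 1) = -3*q^4 + 5*q^2 + 3*q - 3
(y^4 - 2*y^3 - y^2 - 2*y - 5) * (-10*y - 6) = -10*y^5 + 14*y^4 + 22*y^3 + 26*y^2 + 62*y + 30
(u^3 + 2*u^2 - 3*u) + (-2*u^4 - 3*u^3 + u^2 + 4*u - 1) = -2*u^4 - 2*u^3 + 3*u^2 + u - 1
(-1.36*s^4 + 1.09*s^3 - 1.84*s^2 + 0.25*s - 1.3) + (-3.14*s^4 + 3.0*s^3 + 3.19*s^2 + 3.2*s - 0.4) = -4.5*s^4 + 4.09*s^3 + 1.35*s^2 + 3.45*s - 1.7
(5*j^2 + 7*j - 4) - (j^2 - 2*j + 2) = 4*j^2 + 9*j - 6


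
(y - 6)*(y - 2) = y^2 - 8*y + 12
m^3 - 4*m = m*(m - 2)*(m + 2)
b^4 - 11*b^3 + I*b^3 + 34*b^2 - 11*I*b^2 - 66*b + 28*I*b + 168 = (b - 7)*(b - 4)*(b - 2*I)*(b + 3*I)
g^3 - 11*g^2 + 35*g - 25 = (g - 5)^2*(g - 1)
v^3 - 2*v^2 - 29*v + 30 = (v - 6)*(v - 1)*(v + 5)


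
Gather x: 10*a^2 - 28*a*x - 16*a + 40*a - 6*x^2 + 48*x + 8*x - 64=10*a^2 + 24*a - 6*x^2 + x*(56 - 28*a) - 64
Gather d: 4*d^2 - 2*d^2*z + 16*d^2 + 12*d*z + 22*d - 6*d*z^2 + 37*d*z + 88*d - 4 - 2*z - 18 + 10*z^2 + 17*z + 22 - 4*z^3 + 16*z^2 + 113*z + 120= d^2*(20 - 2*z) + d*(-6*z^2 + 49*z + 110) - 4*z^3 + 26*z^2 + 128*z + 120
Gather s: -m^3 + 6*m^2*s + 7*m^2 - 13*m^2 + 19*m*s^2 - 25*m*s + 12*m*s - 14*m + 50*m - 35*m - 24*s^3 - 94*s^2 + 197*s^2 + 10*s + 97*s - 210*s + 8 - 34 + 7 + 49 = -m^3 - 6*m^2 + m - 24*s^3 + s^2*(19*m + 103) + s*(6*m^2 - 13*m - 103) + 30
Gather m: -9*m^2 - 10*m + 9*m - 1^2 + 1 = -9*m^2 - m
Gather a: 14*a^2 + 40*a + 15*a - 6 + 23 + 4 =14*a^2 + 55*a + 21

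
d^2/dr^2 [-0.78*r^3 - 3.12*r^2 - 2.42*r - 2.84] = -4.68*r - 6.24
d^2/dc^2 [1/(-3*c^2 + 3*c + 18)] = 2*(-c^2 + c + (2*c - 1)^2 + 6)/(3*(-c^2 + c + 6)^3)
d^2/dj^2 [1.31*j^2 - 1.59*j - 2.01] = 2.62000000000000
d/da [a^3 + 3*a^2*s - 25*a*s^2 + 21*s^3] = 3*a^2 + 6*a*s - 25*s^2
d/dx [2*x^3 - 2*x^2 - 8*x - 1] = 6*x^2 - 4*x - 8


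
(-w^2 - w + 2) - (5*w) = -w^2 - 6*w + 2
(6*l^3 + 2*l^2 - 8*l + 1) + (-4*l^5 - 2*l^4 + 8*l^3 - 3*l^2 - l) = -4*l^5 - 2*l^4 + 14*l^3 - l^2 - 9*l + 1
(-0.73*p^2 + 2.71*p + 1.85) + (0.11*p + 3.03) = -0.73*p^2 + 2.82*p + 4.88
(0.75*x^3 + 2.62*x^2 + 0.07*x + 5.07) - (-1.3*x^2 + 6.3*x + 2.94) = 0.75*x^3 + 3.92*x^2 - 6.23*x + 2.13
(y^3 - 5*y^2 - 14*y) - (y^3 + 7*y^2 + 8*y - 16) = -12*y^2 - 22*y + 16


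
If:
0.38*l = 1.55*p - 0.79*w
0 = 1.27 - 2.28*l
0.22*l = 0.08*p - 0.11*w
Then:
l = 0.56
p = -0.69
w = -1.61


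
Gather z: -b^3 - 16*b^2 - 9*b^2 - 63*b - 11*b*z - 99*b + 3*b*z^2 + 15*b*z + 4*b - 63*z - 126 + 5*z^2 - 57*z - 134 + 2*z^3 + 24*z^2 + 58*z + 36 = -b^3 - 25*b^2 - 158*b + 2*z^3 + z^2*(3*b + 29) + z*(4*b - 62) - 224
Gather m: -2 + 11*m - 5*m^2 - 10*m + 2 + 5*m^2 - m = 0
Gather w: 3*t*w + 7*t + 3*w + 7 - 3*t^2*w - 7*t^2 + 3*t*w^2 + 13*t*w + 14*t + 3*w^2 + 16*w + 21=-7*t^2 + 21*t + w^2*(3*t + 3) + w*(-3*t^2 + 16*t + 19) + 28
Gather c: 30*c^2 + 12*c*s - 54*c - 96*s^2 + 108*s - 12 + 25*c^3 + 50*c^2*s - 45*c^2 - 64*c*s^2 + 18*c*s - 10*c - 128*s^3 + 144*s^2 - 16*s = 25*c^3 + c^2*(50*s - 15) + c*(-64*s^2 + 30*s - 64) - 128*s^3 + 48*s^2 + 92*s - 12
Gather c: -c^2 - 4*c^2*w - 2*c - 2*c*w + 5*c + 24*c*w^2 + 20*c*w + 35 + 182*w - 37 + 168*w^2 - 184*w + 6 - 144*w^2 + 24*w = c^2*(-4*w - 1) + c*(24*w^2 + 18*w + 3) + 24*w^2 + 22*w + 4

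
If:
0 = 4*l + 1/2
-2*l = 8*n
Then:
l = -1/8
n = 1/32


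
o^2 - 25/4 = (o - 5/2)*(o + 5/2)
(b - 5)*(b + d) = b^2 + b*d - 5*b - 5*d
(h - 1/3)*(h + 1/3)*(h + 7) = h^3 + 7*h^2 - h/9 - 7/9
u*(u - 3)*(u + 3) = u^3 - 9*u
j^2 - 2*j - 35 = (j - 7)*(j + 5)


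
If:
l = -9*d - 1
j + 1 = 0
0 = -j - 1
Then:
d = -l/9 - 1/9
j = -1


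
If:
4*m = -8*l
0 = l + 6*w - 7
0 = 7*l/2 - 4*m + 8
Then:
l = -16/23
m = 32/23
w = 59/46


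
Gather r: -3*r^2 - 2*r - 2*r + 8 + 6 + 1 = -3*r^2 - 4*r + 15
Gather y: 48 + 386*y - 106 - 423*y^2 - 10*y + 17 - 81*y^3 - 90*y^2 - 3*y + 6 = -81*y^3 - 513*y^2 + 373*y - 35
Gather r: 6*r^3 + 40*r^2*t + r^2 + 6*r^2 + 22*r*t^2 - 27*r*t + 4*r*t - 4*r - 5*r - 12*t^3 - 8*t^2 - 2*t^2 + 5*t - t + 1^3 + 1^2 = 6*r^3 + r^2*(40*t + 7) + r*(22*t^2 - 23*t - 9) - 12*t^3 - 10*t^2 + 4*t + 2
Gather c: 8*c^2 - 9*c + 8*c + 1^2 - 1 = 8*c^2 - c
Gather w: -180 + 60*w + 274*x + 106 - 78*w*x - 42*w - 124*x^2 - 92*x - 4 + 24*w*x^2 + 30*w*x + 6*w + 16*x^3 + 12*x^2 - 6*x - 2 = w*(24*x^2 - 48*x + 24) + 16*x^3 - 112*x^2 + 176*x - 80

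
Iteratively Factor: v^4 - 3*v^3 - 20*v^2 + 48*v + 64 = (v + 4)*(v^3 - 7*v^2 + 8*v + 16) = (v + 1)*(v + 4)*(v^2 - 8*v + 16) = (v - 4)*(v + 1)*(v + 4)*(v - 4)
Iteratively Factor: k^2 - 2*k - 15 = (k + 3)*(k - 5)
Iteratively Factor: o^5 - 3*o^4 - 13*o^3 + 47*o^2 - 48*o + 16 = (o + 4)*(o^4 - 7*o^3 + 15*o^2 - 13*o + 4) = (o - 4)*(o + 4)*(o^3 - 3*o^2 + 3*o - 1) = (o - 4)*(o - 1)*(o + 4)*(o^2 - 2*o + 1) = (o - 4)*(o - 1)^2*(o + 4)*(o - 1)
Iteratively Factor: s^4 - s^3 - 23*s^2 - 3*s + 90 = (s + 3)*(s^3 - 4*s^2 - 11*s + 30) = (s - 5)*(s + 3)*(s^2 + s - 6) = (s - 5)*(s + 3)^2*(s - 2)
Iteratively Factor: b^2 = (b)*(b)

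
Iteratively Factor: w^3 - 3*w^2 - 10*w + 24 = (w - 4)*(w^2 + w - 6) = (w - 4)*(w - 2)*(w + 3)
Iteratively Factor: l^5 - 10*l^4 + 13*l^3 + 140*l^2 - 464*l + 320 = (l - 1)*(l^4 - 9*l^3 + 4*l^2 + 144*l - 320) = (l - 5)*(l - 1)*(l^3 - 4*l^2 - 16*l + 64) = (l - 5)*(l - 4)*(l - 1)*(l^2 - 16) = (l - 5)*(l - 4)^2*(l - 1)*(l + 4)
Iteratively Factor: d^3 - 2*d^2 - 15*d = (d)*(d^2 - 2*d - 15) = d*(d + 3)*(d - 5)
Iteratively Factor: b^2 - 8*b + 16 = (b - 4)*(b - 4)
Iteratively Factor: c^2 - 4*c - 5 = (c + 1)*(c - 5)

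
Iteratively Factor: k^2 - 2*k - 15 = (k - 5)*(k + 3)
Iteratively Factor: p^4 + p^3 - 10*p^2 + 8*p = (p - 2)*(p^3 + 3*p^2 - 4*p) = p*(p - 2)*(p^2 + 3*p - 4) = p*(p - 2)*(p - 1)*(p + 4)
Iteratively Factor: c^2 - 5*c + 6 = (c - 3)*(c - 2)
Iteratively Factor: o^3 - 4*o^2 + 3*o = (o - 3)*(o^2 - o) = o*(o - 3)*(o - 1)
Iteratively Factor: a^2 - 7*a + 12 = (a - 3)*(a - 4)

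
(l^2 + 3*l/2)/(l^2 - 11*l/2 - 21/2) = l/(l - 7)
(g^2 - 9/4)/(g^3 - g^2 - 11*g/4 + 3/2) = (2*g - 3)/(2*g^2 - 5*g + 2)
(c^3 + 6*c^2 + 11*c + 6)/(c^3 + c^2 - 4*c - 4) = (c + 3)/(c - 2)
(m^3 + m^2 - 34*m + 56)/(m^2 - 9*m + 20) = (m^2 + 5*m - 14)/(m - 5)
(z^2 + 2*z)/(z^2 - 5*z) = (z + 2)/(z - 5)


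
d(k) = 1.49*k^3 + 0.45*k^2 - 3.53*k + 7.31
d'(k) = 4.47*k^2 + 0.9*k - 3.53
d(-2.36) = -1.44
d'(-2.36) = 19.24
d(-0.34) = 8.50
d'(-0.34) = -3.32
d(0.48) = 5.88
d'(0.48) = -2.07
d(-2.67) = -8.42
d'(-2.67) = 25.93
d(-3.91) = -61.07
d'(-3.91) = 61.29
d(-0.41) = 8.73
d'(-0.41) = -3.15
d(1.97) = 13.49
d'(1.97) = 15.59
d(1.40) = 7.34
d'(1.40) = 6.49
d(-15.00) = -4867.24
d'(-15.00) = 988.72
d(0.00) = 7.31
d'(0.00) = -3.53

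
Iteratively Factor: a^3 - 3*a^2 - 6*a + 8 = (a - 1)*(a^2 - 2*a - 8) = (a - 4)*(a - 1)*(a + 2)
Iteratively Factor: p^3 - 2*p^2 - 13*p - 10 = (p + 2)*(p^2 - 4*p - 5) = (p - 5)*(p + 2)*(p + 1)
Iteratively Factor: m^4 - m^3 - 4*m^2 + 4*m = (m + 2)*(m^3 - 3*m^2 + 2*m) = m*(m + 2)*(m^2 - 3*m + 2) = m*(m - 2)*(m + 2)*(m - 1)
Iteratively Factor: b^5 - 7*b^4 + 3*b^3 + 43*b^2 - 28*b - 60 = (b - 3)*(b^4 - 4*b^3 - 9*b^2 + 16*b + 20) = (b - 5)*(b - 3)*(b^3 + b^2 - 4*b - 4) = (b - 5)*(b - 3)*(b + 1)*(b^2 - 4) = (b - 5)*(b - 3)*(b - 2)*(b + 1)*(b + 2)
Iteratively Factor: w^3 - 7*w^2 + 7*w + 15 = (w - 5)*(w^2 - 2*w - 3) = (w - 5)*(w + 1)*(w - 3)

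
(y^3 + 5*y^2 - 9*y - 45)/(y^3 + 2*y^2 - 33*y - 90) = (y - 3)/(y - 6)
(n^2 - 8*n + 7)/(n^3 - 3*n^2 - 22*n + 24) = (n - 7)/(n^2 - 2*n - 24)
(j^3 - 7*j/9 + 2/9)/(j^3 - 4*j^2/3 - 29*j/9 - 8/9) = (9*j^2 - 9*j + 2)/(9*j^2 - 21*j - 8)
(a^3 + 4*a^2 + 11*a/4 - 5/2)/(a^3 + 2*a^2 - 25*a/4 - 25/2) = (2*a - 1)/(2*a - 5)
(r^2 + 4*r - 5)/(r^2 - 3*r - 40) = (r - 1)/(r - 8)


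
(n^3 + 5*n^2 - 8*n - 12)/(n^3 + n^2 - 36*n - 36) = (n - 2)/(n - 6)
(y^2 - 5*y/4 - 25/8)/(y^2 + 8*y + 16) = (8*y^2 - 10*y - 25)/(8*(y^2 + 8*y + 16))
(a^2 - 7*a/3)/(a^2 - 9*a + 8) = a*(3*a - 7)/(3*(a^2 - 9*a + 8))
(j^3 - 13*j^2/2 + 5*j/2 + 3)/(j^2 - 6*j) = j - 1/2 - 1/(2*j)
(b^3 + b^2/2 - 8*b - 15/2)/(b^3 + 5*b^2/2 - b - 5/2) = (b - 3)/(b - 1)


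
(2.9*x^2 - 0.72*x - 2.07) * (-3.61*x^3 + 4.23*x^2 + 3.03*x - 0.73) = -10.469*x^5 + 14.8662*x^4 + 13.2141*x^3 - 13.0547*x^2 - 5.7465*x + 1.5111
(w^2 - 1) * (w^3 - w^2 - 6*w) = w^5 - w^4 - 7*w^3 + w^2 + 6*w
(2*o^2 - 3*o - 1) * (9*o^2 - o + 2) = 18*o^4 - 29*o^3 - 2*o^2 - 5*o - 2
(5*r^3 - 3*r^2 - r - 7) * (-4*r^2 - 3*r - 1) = -20*r^5 - 3*r^4 + 8*r^3 + 34*r^2 + 22*r + 7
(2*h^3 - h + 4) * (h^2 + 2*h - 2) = 2*h^5 + 4*h^4 - 5*h^3 + 2*h^2 + 10*h - 8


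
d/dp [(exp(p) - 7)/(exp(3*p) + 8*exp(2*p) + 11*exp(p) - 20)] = (-(exp(p) - 7)*(3*exp(2*p) + 16*exp(p) + 11) + exp(3*p) + 8*exp(2*p) + 11*exp(p) - 20)*exp(p)/(exp(3*p) + 8*exp(2*p) + 11*exp(p) - 20)^2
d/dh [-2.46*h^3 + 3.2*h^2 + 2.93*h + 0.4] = -7.38*h^2 + 6.4*h + 2.93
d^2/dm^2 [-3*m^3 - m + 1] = -18*m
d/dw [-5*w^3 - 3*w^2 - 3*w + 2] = -15*w^2 - 6*w - 3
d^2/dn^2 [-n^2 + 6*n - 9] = -2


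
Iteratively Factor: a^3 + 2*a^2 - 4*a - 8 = (a + 2)*(a^2 - 4) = (a + 2)^2*(a - 2)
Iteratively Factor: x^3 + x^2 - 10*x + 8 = (x - 1)*(x^2 + 2*x - 8) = (x - 2)*(x - 1)*(x + 4)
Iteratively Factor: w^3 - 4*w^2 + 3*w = (w - 1)*(w^2 - 3*w) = w*(w - 1)*(w - 3)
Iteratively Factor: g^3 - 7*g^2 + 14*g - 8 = (g - 2)*(g^2 - 5*g + 4) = (g - 4)*(g - 2)*(g - 1)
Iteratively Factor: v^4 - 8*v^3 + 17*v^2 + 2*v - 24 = (v + 1)*(v^3 - 9*v^2 + 26*v - 24) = (v - 4)*(v + 1)*(v^2 - 5*v + 6) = (v - 4)*(v - 3)*(v + 1)*(v - 2)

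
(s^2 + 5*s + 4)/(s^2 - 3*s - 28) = (s + 1)/(s - 7)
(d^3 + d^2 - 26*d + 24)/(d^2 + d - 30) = (d^2 - 5*d + 4)/(d - 5)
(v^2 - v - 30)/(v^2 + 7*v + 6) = (v^2 - v - 30)/(v^2 + 7*v + 6)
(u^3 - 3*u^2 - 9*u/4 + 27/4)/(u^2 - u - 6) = (u^2 - 9/4)/(u + 2)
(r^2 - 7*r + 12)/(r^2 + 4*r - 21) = (r - 4)/(r + 7)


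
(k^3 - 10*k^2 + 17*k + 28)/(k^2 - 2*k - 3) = (k^2 - 11*k + 28)/(k - 3)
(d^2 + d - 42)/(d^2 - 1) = (d^2 + d - 42)/(d^2 - 1)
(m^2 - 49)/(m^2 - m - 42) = (m + 7)/(m + 6)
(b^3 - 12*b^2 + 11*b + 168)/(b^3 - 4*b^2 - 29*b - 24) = (b - 7)/(b + 1)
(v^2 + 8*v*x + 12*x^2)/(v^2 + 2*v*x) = (v + 6*x)/v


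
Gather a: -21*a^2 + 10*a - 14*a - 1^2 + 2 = -21*a^2 - 4*a + 1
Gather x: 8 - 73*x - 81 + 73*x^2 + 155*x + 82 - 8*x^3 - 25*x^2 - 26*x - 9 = -8*x^3 + 48*x^2 + 56*x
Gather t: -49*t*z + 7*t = t*(7 - 49*z)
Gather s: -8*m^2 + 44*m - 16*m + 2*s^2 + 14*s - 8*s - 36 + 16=-8*m^2 + 28*m + 2*s^2 + 6*s - 20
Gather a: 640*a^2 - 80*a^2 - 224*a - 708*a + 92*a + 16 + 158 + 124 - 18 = 560*a^2 - 840*a + 280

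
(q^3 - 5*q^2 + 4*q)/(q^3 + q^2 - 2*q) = (q - 4)/(q + 2)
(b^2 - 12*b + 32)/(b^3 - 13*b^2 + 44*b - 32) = 1/(b - 1)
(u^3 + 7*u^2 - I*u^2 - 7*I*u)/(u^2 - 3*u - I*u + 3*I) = u*(u + 7)/(u - 3)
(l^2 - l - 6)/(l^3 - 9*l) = (l + 2)/(l*(l + 3))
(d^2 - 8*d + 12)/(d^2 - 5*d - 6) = (d - 2)/(d + 1)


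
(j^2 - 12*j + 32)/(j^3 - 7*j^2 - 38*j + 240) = (j - 4)/(j^2 + j - 30)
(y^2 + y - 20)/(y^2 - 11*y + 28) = (y + 5)/(y - 7)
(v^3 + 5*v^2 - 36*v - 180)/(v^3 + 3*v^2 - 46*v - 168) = (v^2 - v - 30)/(v^2 - 3*v - 28)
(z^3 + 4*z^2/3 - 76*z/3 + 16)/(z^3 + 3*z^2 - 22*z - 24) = (z - 2/3)/(z + 1)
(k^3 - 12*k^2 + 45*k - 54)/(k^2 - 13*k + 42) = (k^2 - 6*k + 9)/(k - 7)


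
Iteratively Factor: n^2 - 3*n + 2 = (n - 2)*(n - 1)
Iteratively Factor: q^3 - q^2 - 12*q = (q + 3)*(q^2 - 4*q) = q*(q + 3)*(q - 4)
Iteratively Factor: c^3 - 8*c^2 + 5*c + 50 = (c - 5)*(c^2 - 3*c - 10) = (c - 5)*(c + 2)*(c - 5)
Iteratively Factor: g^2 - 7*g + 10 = (g - 2)*(g - 5)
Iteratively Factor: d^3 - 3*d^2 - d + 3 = (d - 3)*(d^2 - 1) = (d - 3)*(d + 1)*(d - 1)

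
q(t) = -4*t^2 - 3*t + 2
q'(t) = -8*t - 3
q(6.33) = -177.27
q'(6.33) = -53.64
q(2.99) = -42.73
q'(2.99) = -26.92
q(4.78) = -103.73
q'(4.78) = -41.24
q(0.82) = -3.15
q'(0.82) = -9.56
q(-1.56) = -3.05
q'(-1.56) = 9.48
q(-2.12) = -9.62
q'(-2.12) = 13.96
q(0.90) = -3.94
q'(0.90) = -10.20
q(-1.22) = -0.29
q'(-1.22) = 6.76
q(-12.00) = -538.00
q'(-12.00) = 93.00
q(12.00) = -610.00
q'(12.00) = -99.00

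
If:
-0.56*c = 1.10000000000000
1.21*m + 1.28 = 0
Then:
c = -1.96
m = -1.06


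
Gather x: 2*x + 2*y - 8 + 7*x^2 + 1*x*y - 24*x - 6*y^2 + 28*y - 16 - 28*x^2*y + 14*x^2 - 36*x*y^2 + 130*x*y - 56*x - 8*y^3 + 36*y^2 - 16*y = x^2*(21 - 28*y) + x*(-36*y^2 + 131*y - 78) - 8*y^3 + 30*y^2 + 14*y - 24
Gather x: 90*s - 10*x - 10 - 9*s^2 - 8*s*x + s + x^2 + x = -9*s^2 + 91*s + x^2 + x*(-8*s - 9) - 10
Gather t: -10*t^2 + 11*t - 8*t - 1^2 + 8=-10*t^2 + 3*t + 7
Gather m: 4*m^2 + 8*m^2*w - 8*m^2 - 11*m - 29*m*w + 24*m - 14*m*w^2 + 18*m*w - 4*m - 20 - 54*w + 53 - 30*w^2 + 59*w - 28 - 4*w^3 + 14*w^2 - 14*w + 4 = m^2*(8*w - 4) + m*(-14*w^2 - 11*w + 9) - 4*w^3 - 16*w^2 - 9*w + 9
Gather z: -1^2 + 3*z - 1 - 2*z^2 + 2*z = -2*z^2 + 5*z - 2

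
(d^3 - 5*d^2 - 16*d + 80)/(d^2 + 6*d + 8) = (d^2 - 9*d + 20)/(d + 2)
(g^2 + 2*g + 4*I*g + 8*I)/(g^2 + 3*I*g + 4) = (g + 2)/(g - I)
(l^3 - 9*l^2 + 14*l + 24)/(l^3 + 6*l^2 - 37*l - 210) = (l^2 - 3*l - 4)/(l^2 + 12*l + 35)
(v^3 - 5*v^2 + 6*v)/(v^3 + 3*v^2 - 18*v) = (v - 2)/(v + 6)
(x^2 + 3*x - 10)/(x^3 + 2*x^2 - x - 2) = (x^2 + 3*x - 10)/(x^3 + 2*x^2 - x - 2)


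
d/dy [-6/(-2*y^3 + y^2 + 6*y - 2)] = 12*(-3*y^2 + y + 3)/(2*y^3 - y^2 - 6*y + 2)^2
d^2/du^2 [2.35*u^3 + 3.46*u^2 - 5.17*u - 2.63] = 14.1*u + 6.92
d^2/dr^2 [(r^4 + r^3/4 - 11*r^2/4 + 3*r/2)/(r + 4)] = (12*r^4 + 129*r^3 + 396*r^2 + 48*r - 200)/(2*(r^3 + 12*r^2 + 48*r + 64))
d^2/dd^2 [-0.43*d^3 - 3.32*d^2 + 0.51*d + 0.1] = -2.58*d - 6.64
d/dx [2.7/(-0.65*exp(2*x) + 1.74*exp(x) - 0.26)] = (3.51*exp(x) - 4.698)*exp(x)/(0.65*exp(2*x) - 1.74*exp(x) + 0.26)^2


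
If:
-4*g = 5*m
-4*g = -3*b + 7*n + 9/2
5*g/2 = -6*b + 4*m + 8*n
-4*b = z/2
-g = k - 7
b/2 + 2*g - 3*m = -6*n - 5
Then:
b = -944/4067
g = -1800/4067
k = 30269/4067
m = 1440/4067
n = -3981/8134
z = 7552/4067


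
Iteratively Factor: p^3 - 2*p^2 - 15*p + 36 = (p - 3)*(p^2 + p - 12) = (p - 3)*(p + 4)*(p - 3)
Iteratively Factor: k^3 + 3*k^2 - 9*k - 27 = (k - 3)*(k^2 + 6*k + 9) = (k - 3)*(k + 3)*(k + 3)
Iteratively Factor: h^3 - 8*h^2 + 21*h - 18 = (h - 3)*(h^2 - 5*h + 6) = (h - 3)*(h - 2)*(h - 3)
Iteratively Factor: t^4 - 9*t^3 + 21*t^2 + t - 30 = (t - 2)*(t^3 - 7*t^2 + 7*t + 15) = (t - 2)*(t + 1)*(t^2 - 8*t + 15) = (t - 3)*(t - 2)*(t + 1)*(t - 5)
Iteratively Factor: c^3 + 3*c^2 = (c + 3)*(c^2) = c*(c + 3)*(c)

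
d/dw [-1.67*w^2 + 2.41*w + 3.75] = 2.41 - 3.34*w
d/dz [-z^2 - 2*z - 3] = -2*z - 2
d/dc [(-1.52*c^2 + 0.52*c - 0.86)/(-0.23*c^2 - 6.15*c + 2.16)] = (9.4676*c^2 - 6.962*c - 4.1658)/(0.0529*c^4 + 2.829*c^3 + 36.8289*c^2 - 26.568*c + 4.6656)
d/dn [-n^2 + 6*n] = 6 - 2*n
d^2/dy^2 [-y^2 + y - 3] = -2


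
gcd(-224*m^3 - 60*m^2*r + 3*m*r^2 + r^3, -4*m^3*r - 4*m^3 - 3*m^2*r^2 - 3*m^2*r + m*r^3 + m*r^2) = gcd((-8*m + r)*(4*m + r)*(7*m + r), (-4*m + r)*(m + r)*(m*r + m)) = 1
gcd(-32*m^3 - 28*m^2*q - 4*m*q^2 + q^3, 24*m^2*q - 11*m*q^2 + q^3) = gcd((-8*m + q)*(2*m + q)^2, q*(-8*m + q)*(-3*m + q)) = -8*m + q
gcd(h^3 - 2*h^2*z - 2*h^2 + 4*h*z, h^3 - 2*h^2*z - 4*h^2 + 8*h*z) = -h^2 + 2*h*z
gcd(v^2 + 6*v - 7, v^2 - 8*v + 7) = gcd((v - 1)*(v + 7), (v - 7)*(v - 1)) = v - 1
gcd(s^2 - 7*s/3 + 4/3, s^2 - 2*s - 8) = 1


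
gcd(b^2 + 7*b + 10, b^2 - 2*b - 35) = b + 5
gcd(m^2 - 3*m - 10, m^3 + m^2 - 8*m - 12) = m + 2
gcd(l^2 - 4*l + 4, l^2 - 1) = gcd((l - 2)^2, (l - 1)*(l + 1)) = 1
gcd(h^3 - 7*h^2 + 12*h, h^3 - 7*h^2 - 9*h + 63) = h - 3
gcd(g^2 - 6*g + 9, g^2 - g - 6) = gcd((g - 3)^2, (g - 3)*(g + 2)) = g - 3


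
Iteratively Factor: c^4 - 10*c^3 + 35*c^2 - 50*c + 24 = (c - 2)*(c^3 - 8*c^2 + 19*c - 12) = (c - 3)*(c - 2)*(c^2 - 5*c + 4) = (c - 4)*(c - 3)*(c - 2)*(c - 1)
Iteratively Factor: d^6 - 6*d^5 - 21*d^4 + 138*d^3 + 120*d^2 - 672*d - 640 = (d + 1)*(d^5 - 7*d^4 - 14*d^3 + 152*d^2 - 32*d - 640) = (d + 1)*(d + 2)*(d^4 - 9*d^3 + 4*d^2 + 144*d - 320) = (d - 4)*(d + 1)*(d + 2)*(d^3 - 5*d^2 - 16*d + 80) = (d - 4)^2*(d + 1)*(d + 2)*(d^2 - d - 20) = (d - 4)^2*(d + 1)*(d + 2)*(d + 4)*(d - 5)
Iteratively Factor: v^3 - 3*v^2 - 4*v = (v)*(v^2 - 3*v - 4) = v*(v - 4)*(v + 1)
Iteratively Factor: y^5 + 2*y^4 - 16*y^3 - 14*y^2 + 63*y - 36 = (y - 1)*(y^4 + 3*y^3 - 13*y^2 - 27*y + 36) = (y - 1)^2*(y^3 + 4*y^2 - 9*y - 36) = (y - 3)*(y - 1)^2*(y^2 + 7*y + 12) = (y - 3)*(y - 1)^2*(y + 4)*(y + 3)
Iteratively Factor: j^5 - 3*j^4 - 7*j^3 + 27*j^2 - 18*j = (j - 1)*(j^4 - 2*j^3 - 9*j^2 + 18*j) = (j - 1)*(j + 3)*(j^3 - 5*j^2 + 6*j) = (j - 3)*(j - 1)*(j + 3)*(j^2 - 2*j) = j*(j - 3)*(j - 1)*(j + 3)*(j - 2)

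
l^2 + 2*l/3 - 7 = (l - 7/3)*(l + 3)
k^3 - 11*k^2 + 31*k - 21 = (k - 7)*(k - 3)*(k - 1)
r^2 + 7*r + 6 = (r + 1)*(r + 6)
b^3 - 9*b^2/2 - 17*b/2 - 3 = (b - 6)*(b + 1/2)*(b + 1)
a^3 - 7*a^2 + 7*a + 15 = (a - 5)*(a - 3)*(a + 1)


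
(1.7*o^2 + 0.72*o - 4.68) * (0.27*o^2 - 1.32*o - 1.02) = 0.459*o^4 - 2.0496*o^3 - 3.948*o^2 + 5.4432*o + 4.7736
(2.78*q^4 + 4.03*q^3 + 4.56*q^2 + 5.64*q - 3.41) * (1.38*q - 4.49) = 3.8364*q^5 - 6.9208*q^4 - 11.8019*q^3 - 12.6912*q^2 - 30.0294*q + 15.3109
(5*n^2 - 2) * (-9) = 18 - 45*n^2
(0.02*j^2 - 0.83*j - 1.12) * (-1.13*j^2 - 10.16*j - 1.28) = -0.0226*j^4 + 0.7347*j^3 + 9.6728*j^2 + 12.4416*j + 1.4336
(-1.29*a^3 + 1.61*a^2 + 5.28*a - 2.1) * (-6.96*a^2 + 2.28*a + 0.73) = 8.9784*a^5 - 14.1468*a^4 - 34.0197*a^3 + 27.8297*a^2 - 0.933599999999999*a - 1.533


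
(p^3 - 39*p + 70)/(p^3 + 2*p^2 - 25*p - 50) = (p^2 + 5*p - 14)/(p^2 + 7*p + 10)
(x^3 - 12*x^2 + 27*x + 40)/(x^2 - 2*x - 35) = (-x^3 + 12*x^2 - 27*x - 40)/(-x^2 + 2*x + 35)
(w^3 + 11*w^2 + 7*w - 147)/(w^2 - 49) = (w^2 + 4*w - 21)/(w - 7)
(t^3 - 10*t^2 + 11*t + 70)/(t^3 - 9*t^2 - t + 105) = (t + 2)/(t + 3)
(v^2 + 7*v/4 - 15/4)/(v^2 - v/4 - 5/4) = (v + 3)/(v + 1)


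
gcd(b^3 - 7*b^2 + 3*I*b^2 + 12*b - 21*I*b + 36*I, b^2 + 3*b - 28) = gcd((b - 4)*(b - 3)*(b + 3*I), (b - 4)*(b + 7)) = b - 4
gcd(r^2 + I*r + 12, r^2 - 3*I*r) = r - 3*I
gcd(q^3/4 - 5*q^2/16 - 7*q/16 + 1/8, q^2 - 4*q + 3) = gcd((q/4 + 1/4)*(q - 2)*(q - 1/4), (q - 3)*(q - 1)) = 1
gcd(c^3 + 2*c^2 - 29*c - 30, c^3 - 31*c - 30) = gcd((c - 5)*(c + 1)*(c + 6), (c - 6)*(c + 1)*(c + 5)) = c + 1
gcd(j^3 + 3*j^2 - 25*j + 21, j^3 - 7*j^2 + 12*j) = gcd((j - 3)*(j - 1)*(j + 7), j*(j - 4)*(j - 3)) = j - 3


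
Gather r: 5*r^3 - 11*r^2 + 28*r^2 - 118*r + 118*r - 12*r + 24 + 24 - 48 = 5*r^3 + 17*r^2 - 12*r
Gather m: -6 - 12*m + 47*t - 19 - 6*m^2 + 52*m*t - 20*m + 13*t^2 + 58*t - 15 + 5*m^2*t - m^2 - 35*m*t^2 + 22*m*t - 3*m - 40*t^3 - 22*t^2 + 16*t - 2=m^2*(5*t - 7) + m*(-35*t^2 + 74*t - 35) - 40*t^3 - 9*t^2 + 121*t - 42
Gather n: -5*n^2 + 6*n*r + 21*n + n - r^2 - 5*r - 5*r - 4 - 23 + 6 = -5*n^2 + n*(6*r + 22) - r^2 - 10*r - 21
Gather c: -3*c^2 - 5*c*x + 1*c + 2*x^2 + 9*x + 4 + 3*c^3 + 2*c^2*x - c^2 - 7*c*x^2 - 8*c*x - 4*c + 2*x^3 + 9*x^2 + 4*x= 3*c^3 + c^2*(2*x - 4) + c*(-7*x^2 - 13*x - 3) + 2*x^3 + 11*x^2 + 13*x + 4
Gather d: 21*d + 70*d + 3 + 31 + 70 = 91*d + 104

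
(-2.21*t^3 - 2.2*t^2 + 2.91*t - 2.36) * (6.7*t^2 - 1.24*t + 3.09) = -14.807*t^5 - 11.9996*t^4 + 15.3961*t^3 - 26.2184*t^2 + 11.9183*t - 7.2924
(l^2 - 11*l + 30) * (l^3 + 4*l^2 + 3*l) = l^5 - 7*l^4 - 11*l^3 + 87*l^2 + 90*l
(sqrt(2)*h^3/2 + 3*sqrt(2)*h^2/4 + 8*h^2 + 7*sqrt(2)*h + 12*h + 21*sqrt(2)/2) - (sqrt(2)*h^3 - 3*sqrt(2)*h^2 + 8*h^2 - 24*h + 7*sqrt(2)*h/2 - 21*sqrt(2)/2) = -sqrt(2)*h^3/2 + 15*sqrt(2)*h^2/4 + 7*sqrt(2)*h/2 + 36*h + 21*sqrt(2)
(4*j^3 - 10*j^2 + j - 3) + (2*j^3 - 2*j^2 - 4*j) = 6*j^3 - 12*j^2 - 3*j - 3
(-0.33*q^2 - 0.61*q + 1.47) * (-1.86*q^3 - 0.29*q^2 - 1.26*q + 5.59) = 0.6138*q^5 + 1.2303*q^4 - 2.1415*q^3 - 1.5024*q^2 - 5.2621*q + 8.2173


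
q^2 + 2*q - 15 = (q - 3)*(q + 5)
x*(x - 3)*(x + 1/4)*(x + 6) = x^4 + 13*x^3/4 - 69*x^2/4 - 9*x/2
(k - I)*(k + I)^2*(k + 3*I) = k^4 + 4*I*k^3 - 2*k^2 + 4*I*k - 3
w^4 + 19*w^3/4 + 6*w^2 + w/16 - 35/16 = (w - 1/2)*(w + 1)*(w + 7/4)*(w + 5/2)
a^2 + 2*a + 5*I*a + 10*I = (a + 2)*(a + 5*I)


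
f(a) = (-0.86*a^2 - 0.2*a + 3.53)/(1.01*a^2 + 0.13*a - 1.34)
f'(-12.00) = 0.00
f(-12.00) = -0.83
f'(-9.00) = 0.01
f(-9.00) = -0.81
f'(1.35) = -14.30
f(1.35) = 2.50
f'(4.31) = -0.06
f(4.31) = -0.74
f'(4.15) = -0.07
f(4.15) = -0.73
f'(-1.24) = 2212.73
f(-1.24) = 47.43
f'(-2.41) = 0.67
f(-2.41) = -0.23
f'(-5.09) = 0.05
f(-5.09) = -0.73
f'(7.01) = -0.01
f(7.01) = -0.82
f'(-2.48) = 0.60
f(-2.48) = -0.28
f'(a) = (-2.02*a - 0.13)*(-0.86*a^2 - 0.2*a + 3.53)/(1.01*a^2 + 0.13*a - 1.34)^2 + (-1.72*a - 0.2)/(1.01*a^2 + 0.13*a - 1.34)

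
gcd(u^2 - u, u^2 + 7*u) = u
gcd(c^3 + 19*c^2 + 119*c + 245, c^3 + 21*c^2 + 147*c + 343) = c^2 + 14*c + 49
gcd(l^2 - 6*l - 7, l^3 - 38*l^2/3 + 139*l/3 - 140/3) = l - 7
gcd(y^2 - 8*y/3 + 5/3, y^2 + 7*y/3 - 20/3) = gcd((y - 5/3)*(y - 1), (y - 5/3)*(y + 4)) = y - 5/3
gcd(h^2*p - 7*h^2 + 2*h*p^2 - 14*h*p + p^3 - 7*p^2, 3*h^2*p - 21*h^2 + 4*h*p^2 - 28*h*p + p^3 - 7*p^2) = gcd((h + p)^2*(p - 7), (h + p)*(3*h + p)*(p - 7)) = h*p - 7*h + p^2 - 7*p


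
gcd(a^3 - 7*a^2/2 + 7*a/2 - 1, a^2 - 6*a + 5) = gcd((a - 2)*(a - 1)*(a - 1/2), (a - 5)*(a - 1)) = a - 1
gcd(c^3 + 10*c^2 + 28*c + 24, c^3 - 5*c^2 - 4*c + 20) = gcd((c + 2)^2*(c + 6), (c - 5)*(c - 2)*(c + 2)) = c + 2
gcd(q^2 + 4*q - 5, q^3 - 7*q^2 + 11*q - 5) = q - 1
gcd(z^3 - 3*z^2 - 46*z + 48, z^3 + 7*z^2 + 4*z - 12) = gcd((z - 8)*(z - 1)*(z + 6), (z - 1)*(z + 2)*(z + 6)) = z^2 + 5*z - 6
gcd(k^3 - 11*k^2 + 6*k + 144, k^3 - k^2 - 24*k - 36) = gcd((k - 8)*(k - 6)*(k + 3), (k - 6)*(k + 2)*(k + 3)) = k^2 - 3*k - 18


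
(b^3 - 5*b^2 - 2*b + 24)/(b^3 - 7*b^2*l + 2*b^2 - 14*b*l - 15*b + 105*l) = (b^2 - 2*b - 8)/(b^2 - 7*b*l + 5*b - 35*l)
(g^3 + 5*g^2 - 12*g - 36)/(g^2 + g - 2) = (g^2 + 3*g - 18)/(g - 1)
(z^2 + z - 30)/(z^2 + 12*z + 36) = (z - 5)/(z + 6)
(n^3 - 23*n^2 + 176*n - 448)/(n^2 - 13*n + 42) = (n^2 - 16*n + 64)/(n - 6)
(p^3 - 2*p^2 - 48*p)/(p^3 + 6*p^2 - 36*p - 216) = p*(p - 8)/(p^2 - 36)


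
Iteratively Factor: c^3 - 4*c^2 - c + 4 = (c - 1)*(c^2 - 3*c - 4) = (c - 1)*(c + 1)*(c - 4)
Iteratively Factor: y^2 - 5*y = (y - 5)*(y)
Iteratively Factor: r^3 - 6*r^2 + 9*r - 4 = (r - 1)*(r^2 - 5*r + 4) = (r - 1)^2*(r - 4)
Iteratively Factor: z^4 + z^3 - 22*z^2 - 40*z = (z + 2)*(z^3 - z^2 - 20*z) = (z - 5)*(z + 2)*(z^2 + 4*z) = (z - 5)*(z + 2)*(z + 4)*(z)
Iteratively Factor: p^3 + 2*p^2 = (p + 2)*(p^2) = p*(p + 2)*(p)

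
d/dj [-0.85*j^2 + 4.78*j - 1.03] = 4.78 - 1.7*j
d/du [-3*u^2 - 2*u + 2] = -6*u - 2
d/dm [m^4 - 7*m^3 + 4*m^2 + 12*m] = 4*m^3 - 21*m^2 + 8*m + 12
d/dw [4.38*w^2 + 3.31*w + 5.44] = 8.76*w + 3.31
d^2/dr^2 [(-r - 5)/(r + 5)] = 0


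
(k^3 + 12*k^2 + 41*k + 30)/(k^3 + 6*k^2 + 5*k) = (k + 6)/k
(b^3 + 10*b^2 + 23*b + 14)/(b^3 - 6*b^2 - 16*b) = (b^2 + 8*b + 7)/(b*(b - 8))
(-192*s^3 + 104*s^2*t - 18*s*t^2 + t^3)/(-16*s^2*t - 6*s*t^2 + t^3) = (24*s^2 - 10*s*t + t^2)/(t*(2*s + t))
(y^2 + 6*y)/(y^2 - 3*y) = (y + 6)/(y - 3)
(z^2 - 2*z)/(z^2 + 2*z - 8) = z/(z + 4)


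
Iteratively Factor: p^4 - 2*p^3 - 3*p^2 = (p)*(p^3 - 2*p^2 - 3*p) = p^2*(p^2 - 2*p - 3) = p^2*(p - 3)*(p + 1)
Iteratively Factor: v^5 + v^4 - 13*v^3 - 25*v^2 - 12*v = (v - 4)*(v^4 + 5*v^3 + 7*v^2 + 3*v) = (v - 4)*(v + 1)*(v^3 + 4*v^2 + 3*v) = (v - 4)*(v + 1)*(v + 3)*(v^2 + v) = (v - 4)*(v + 1)^2*(v + 3)*(v)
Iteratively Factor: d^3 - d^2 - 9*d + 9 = (d - 3)*(d^2 + 2*d - 3) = (d - 3)*(d - 1)*(d + 3)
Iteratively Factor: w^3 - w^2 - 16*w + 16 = (w - 4)*(w^2 + 3*w - 4) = (w - 4)*(w - 1)*(w + 4)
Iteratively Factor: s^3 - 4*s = (s - 2)*(s^2 + 2*s) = s*(s - 2)*(s + 2)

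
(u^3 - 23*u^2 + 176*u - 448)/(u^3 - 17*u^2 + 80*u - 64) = (u - 7)/(u - 1)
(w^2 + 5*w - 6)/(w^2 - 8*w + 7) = (w + 6)/(w - 7)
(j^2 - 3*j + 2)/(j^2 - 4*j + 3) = (j - 2)/(j - 3)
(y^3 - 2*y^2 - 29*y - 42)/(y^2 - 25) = (y^3 - 2*y^2 - 29*y - 42)/(y^2 - 25)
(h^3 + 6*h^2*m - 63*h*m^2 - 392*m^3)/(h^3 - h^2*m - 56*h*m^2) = (h + 7*m)/h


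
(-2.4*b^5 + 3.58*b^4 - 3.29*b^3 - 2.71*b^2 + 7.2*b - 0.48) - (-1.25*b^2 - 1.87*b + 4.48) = -2.4*b^5 + 3.58*b^4 - 3.29*b^3 - 1.46*b^2 + 9.07*b - 4.96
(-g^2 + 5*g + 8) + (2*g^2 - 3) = g^2 + 5*g + 5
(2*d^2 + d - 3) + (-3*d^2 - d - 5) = -d^2 - 8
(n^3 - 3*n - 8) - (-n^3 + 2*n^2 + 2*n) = 2*n^3 - 2*n^2 - 5*n - 8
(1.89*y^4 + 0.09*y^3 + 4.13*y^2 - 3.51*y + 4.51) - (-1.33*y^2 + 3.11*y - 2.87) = 1.89*y^4 + 0.09*y^3 + 5.46*y^2 - 6.62*y + 7.38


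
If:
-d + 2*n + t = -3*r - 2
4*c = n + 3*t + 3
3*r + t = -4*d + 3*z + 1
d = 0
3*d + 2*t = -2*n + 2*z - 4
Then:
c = 3*z/2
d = 0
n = -3*z/2 - 3/2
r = z/6 + 1/2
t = 5*z/2 - 1/2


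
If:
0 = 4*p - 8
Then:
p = 2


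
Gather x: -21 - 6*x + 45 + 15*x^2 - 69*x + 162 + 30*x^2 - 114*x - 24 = 45*x^2 - 189*x + 162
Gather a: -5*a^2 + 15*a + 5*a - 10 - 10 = -5*a^2 + 20*a - 20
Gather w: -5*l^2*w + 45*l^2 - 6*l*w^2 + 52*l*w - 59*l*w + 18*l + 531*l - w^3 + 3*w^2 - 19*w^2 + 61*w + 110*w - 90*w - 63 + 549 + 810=45*l^2 + 549*l - w^3 + w^2*(-6*l - 16) + w*(-5*l^2 - 7*l + 81) + 1296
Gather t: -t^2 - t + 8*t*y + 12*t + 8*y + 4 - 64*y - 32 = -t^2 + t*(8*y + 11) - 56*y - 28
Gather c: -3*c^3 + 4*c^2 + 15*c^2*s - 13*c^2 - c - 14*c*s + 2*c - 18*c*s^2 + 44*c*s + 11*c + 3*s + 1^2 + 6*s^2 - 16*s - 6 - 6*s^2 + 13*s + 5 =-3*c^3 + c^2*(15*s - 9) + c*(-18*s^2 + 30*s + 12)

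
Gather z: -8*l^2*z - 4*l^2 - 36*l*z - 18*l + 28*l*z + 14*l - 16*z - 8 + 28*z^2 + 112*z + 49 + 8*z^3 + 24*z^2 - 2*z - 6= -4*l^2 - 4*l + 8*z^3 + 52*z^2 + z*(-8*l^2 - 8*l + 94) + 35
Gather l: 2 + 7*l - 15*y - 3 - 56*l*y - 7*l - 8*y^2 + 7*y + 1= -56*l*y - 8*y^2 - 8*y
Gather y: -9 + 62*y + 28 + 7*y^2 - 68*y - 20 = 7*y^2 - 6*y - 1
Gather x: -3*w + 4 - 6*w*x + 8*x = -3*w + x*(8 - 6*w) + 4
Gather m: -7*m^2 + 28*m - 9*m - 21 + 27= -7*m^2 + 19*m + 6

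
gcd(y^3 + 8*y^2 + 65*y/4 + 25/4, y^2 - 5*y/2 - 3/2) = y + 1/2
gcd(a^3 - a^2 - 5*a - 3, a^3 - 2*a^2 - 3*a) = a^2 - 2*a - 3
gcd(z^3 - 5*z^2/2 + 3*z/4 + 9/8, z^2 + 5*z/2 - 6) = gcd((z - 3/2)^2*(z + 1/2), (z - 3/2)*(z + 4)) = z - 3/2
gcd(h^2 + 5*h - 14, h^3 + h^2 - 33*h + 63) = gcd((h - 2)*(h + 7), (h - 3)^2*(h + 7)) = h + 7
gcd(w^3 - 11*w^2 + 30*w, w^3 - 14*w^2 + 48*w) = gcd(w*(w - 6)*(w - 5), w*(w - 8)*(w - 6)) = w^2 - 6*w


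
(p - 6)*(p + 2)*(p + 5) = p^3 + p^2 - 32*p - 60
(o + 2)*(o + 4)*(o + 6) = o^3 + 12*o^2 + 44*o + 48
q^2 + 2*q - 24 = (q - 4)*(q + 6)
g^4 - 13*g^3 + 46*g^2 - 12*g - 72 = (g - 6)^2*(g - 2)*(g + 1)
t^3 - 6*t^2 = t^2*(t - 6)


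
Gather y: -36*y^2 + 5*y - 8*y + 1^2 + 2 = -36*y^2 - 3*y + 3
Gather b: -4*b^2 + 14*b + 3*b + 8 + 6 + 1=-4*b^2 + 17*b + 15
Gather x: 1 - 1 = 0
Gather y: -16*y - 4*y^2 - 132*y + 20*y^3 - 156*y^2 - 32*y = 20*y^3 - 160*y^2 - 180*y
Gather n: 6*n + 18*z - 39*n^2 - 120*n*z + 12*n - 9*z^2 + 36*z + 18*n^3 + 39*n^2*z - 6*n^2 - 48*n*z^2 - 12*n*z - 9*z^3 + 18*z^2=18*n^3 + n^2*(39*z - 45) + n*(-48*z^2 - 132*z + 18) - 9*z^3 + 9*z^2 + 54*z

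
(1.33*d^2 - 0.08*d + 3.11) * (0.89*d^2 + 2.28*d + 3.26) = 1.1837*d^4 + 2.9612*d^3 + 6.9213*d^2 + 6.83*d + 10.1386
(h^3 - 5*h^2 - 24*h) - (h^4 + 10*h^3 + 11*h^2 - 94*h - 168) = -h^4 - 9*h^3 - 16*h^2 + 70*h + 168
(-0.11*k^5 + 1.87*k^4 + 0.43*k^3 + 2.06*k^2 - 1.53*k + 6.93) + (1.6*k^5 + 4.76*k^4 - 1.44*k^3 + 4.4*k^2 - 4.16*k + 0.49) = 1.49*k^5 + 6.63*k^4 - 1.01*k^3 + 6.46*k^2 - 5.69*k + 7.42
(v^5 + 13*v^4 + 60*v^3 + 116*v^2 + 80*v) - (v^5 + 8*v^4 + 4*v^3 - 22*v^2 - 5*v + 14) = 5*v^4 + 56*v^3 + 138*v^2 + 85*v - 14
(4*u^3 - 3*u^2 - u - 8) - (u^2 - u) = 4*u^3 - 4*u^2 - 8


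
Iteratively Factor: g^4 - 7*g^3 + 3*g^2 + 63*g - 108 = (g + 3)*(g^3 - 10*g^2 + 33*g - 36) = (g - 4)*(g + 3)*(g^2 - 6*g + 9) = (g - 4)*(g - 3)*(g + 3)*(g - 3)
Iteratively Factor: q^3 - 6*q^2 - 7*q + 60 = (q + 3)*(q^2 - 9*q + 20) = (q - 4)*(q + 3)*(q - 5)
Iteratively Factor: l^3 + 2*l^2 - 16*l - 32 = (l + 4)*(l^2 - 2*l - 8) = (l + 2)*(l + 4)*(l - 4)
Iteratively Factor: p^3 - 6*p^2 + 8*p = (p - 4)*(p^2 - 2*p) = p*(p - 4)*(p - 2)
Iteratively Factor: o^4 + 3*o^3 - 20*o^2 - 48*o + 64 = (o + 4)*(o^3 - o^2 - 16*o + 16) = (o - 1)*(o + 4)*(o^2 - 16) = (o - 4)*(o - 1)*(o + 4)*(o + 4)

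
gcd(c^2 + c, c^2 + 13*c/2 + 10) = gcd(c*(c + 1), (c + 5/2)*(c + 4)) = 1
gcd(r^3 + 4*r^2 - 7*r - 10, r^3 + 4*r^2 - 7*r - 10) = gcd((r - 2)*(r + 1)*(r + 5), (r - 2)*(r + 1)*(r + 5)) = r^3 + 4*r^2 - 7*r - 10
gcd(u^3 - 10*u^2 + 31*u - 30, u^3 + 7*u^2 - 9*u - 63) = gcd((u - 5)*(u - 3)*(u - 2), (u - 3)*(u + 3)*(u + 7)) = u - 3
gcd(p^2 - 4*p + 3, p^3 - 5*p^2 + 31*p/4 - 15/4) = p - 1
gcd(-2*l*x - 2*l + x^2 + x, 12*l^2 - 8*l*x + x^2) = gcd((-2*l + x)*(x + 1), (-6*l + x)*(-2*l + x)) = -2*l + x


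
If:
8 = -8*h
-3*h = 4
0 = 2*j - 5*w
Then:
No Solution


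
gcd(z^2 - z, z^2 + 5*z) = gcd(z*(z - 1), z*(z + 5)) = z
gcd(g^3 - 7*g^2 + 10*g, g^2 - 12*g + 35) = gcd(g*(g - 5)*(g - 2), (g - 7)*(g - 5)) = g - 5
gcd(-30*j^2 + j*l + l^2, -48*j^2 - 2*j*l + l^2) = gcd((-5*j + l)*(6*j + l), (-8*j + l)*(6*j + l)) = 6*j + l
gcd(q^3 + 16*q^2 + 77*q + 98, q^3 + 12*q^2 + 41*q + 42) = q^2 + 9*q + 14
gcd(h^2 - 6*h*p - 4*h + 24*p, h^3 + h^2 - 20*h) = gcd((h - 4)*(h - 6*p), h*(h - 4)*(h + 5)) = h - 4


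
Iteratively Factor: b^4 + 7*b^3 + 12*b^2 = (b)*(b^3 + 7*b^2 + 12*b) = b^2*(b^2 + 7*b + 12) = b^2*(b + 4)*(b + 3)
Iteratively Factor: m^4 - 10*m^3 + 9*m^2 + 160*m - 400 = (m - 5)*(m^3 - 5*m^2 - 16*m + 80) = (m - 5)*(m + 4)*(m^2 - 9*m + 20) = (m - 5)^2*(m + 4)*(m - 4)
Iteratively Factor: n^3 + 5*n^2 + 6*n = (n + 3)*(n^2 + 2*n) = n*(n + 3)*(n + 2)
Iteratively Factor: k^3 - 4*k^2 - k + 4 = (k - 1)*(k^2 - 3*k - 4) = (k - 1)*(k + 1)*(k - 4)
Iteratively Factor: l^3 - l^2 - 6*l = (l - 3)*(l^2 + 2*l) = (l - 3)*(l + 2)*(l)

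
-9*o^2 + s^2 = (-3*o + s)*(3*o + s)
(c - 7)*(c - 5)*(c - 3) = c^3 - 15*c^2 + 71*c - 105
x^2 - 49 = (x - 7)*(x + 7)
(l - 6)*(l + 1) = l^2 - 5*l - 6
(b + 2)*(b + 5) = b^2 + 7*b + 10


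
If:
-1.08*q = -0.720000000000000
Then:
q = 0.67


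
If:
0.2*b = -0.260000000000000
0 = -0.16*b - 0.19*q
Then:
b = -1.30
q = 1.09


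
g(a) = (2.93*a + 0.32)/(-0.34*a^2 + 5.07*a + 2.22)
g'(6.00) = 0.10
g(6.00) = 0.88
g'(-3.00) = 0.05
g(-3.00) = 0.53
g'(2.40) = 0.07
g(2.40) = 0.59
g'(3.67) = 0.07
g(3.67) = 0.68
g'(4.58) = 0.08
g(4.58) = 0.75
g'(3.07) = 0.07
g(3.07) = 0.64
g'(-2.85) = 0.05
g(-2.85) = 0.54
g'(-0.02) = 1.09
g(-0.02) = 0.12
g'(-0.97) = 0.62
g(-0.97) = 0.84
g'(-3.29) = 0.05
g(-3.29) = 0.51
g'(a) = (0.68*a - 5.07)*(2.93*a + 0.32)/(-0.34*a^2 + 5.07*a + 2.22)^2 + 2.93/(-0.34*a^2 + 5.07*a + 2.22)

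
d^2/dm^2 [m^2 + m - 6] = 2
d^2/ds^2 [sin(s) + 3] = -sin(s)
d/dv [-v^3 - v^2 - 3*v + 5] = -3*v^2 - 2*v - 3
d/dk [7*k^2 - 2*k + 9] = 14*k - 2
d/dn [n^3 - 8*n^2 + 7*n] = 3*n^2 - 16*n + 7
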